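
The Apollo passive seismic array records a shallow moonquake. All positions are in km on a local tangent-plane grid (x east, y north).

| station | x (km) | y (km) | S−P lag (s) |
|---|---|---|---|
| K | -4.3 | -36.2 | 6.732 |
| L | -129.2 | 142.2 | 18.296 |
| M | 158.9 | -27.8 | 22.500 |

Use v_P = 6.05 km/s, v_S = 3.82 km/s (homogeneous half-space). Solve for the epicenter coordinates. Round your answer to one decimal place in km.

Distance from S−P lag: d = Δt · v_P v_S / (v_P − v_S) = Δt · (6.05·3.82)/(6.05−3.82) ≈ 10.3637·Δt.
So d_K = 69.77, d_L = 189.61, d_M = 233.18 km.
Circle about each station: (x + 4.3)² + (y + 36.2)² = 69.77²; (x + 129.2)² + (y − 142.2)² = 189.61²; (x − 158.9)² + (y + 27.8)² = 233.18².
Subtracting the K equation from the L and M equations removes the quadratic terms:
-249.8 x + 356.8 y = 4500.45
326.4 x + 16.8 y = -24811.94
Solving the 2×2 system: x ≈ -74.0, y ≈ -39.2 km.

(-74.0, -39.2)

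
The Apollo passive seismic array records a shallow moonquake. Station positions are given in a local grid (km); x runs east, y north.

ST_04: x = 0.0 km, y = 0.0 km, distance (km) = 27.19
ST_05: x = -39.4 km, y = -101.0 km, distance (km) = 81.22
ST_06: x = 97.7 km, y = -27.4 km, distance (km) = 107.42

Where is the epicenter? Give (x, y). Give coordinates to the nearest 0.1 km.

Circle about each station: x² + y² = 27.19²; (x + 39.4)² + (y + 101.0)² = 81.22²; (x − 97.7)² + (y + 27.4)² = 107.42².
Subtracting the ST_04 equation from the ST_05 and ST_06 equations removes the quadratic terms:
-78.8 x − 202.0 y = 5895.97
195.4 x − 54.8 y = -503.71
Solving the 2×2 system: x ≈ -9.7, y ≈ -25.4 km.
Check against ST_04 (with the unrounded x, y): √(x²+y²) = 27.19 ≈ 27.19 km. ✓

x ≈ -9.7 km, y ≈ -25.4 km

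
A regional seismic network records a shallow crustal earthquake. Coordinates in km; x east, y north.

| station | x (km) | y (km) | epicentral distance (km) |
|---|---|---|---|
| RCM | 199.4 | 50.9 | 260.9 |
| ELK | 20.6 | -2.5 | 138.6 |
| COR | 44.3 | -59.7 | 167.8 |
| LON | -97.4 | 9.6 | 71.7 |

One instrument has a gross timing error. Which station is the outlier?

ELK

Solve using three stations at a time. Using RCM, COR, LON (subtract circle equations pairwise → linear system) gives (x, y) ≈ (-60.7, 71.2).
Distances from that point to each station vs reported:
  RCM: calculated 260.9 vs reported 260.9 → residual 0.0 km
  ELK: calculated 109.7 vs reported 138.6 → residual 28.9 km
  COR: calculated 167.8 vs reported 167.8 → residual 0.0 km
  LON: calculated 71.7 vs reported 71.7 → residual 0.0 km
RCM, COR, LON are mutually consistent (residuals ≈ 0); ELK is off by 28.9 km.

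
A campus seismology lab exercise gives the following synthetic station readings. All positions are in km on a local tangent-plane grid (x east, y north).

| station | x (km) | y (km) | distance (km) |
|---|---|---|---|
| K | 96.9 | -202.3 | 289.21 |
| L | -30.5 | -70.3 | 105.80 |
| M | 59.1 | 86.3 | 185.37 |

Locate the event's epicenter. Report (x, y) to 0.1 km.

Circle about each station: (x − 96.9)² + (y + 202.3)² = 289.21²; (x + 30.5)² + (y + 70.3)² = 105.80²; (x − 59.1)² + (y − 86.3)² = 185.37².
Subtracting the K equation from the L and M equations removes the quadratic terms:
-254.8 x + 264.0 y = 28006.22
-75.6 x + 577.2 y = 9905.99
Solving the 2×2 system: x ≈ -106.6, y ≈ 3.2 km.

-106.6 km east, 3.2 km north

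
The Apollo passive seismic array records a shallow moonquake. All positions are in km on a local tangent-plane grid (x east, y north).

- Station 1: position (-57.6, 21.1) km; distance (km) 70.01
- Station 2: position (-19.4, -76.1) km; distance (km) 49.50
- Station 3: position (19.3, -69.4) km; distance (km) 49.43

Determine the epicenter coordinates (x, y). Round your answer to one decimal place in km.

(-7.7, -28.0)

Circle about each station: (x + 57.6)² + (y − 21.1)² = 70.01²; (x + 19.4)² + (y + 76.1)² = 49.50²; (x − 19.3)² + (y + 69.4)² = 49.43².
Subtracting the Station 1 equation from the Station 2 and Station 3 equations removes the quadratic terms:
76.4 x − 194.4 y = 4855.75
153.8 x − 181.0 y = 3883.96
Solving the 2×2 system: x ≈ -7.7, y ≈ -28.0 km.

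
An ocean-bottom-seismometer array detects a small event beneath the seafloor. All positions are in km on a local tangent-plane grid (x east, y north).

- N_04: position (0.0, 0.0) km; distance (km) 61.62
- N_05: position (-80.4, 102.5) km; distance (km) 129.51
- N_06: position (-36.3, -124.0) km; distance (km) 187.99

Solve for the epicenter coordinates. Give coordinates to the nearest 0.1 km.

Circle about each station: x² + y² = 61.62²; (x + 80.4)² + (y − 102.5)² = 129.51²; (x + 36.3)² + (y + 124.0)² = 187.99².
Subtracting pairs of circle equations eliminates x²+y² and gives linear equations (the radical axes):
-160.8 x + 205.0 y = 3994.59
-72.6 x − 248.0 y = -14849.53
Solving the 2×2 system: x ≈ 37.5, y ≈ 48.9 km.
Check against N_04 (with the unrounded x, y): √(x²+y²) = 61.62 ≈ 61.62 km. ✓

(37.5, 48.9)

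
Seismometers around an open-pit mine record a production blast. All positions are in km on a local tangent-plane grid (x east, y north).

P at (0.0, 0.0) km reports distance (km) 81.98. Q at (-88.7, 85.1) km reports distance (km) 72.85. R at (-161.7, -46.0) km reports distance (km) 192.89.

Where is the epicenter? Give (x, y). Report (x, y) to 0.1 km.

Circle about each station: x² + y² = 81.98²; (x + 88.7)² + (y − 85.1)² = 72.85²; (x + 161.7)² + (y + 46.0)² = 192.89².
Subtracting the P equation from the Q and R equations removes the quadratic terms:
-177.4 x + 170.2 y = 16523.30
-323.4 x − 92.0 y = -2222.94
Solving the 2×2 system: x ≈ -16.0, y ≈ 80.4 km.

x ≈ -16.0 km, y ≈ 80.4 km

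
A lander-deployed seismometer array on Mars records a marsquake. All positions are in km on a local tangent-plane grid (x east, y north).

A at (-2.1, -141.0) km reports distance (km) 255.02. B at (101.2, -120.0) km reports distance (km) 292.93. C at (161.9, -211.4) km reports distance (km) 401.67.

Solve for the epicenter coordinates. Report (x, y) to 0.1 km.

(-97.0, 95.7)

Circle about each station: (x + 2.1)² + (y + 141.0)² = 255.02²; (x − 101.2)² + (y + 120.0)² = 292.93²; (x − 161.9)² + (y + 211.4)² = 401.67².
Subtracting the A equation from the B and C equations removes the quadratic terms:
206.6 x + 42.0 y = -16016.75
328.0 x − 140.8 y = -45287.43
Solving the 2×2 system: x ≈ -97.0, y ≈ 95.7 km.
Check against A (with the unrounded x, y): √((x + 2.1)²+(y + 141.0)²) = 255.02 ≈ 255.02 km. ✓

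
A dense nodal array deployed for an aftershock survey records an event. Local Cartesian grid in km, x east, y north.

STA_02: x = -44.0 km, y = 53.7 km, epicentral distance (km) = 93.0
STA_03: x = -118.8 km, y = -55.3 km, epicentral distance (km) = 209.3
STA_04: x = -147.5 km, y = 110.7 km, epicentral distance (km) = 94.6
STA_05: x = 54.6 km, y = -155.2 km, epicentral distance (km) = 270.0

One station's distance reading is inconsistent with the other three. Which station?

Solve using three stations at a time. Using STA_02, STA_03, STA_04 (subtract circle equations pairwise → linear system) gives (x, y) ≈ (-59.5, 145.4).
Distances from that point to each station vs reported:
  STA_02: calculated 93.0 vs reported 93.0 → residual 0.0 km
  STA_03: calculated 209.3 vs reported 209.3 → residual 0.0 km
  STA_04: calculated 94.6 vs reported 94.6 → residual 0.0 km
  STA_05: calculated 321.5 vs reported 270.0 → residual 51.5 km
STA_02, STA_03, STA_04 are mutually consistent (residuals ≈ 0); STA_05 is off by 51.5 km.

STA_05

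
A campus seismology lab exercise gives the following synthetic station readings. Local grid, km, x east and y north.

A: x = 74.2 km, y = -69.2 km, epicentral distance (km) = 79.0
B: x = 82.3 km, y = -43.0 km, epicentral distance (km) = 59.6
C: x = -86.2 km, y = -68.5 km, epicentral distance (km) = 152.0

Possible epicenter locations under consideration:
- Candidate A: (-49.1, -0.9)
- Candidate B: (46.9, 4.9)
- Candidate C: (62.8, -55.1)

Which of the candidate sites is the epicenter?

For each candidate, compare |candidate − station| to the reported distance:
Candidate A: residuals A 62.0, B 78.4, C 74.9 → max 78.4 km
Candidate B: residuals A 0.0, B 0.0, C 0.0 → max 0.0 km
Candidate C: residuals A 60.9, B 36.7, C 2.4 → max 60.9 km
Only Candidate B has all residuals ≈ 0.

Candidate B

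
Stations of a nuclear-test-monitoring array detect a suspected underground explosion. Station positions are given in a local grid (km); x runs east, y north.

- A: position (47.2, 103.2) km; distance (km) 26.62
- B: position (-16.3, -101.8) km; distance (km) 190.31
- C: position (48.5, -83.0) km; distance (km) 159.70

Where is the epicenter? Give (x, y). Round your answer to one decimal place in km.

x ≈ 49.7 km, y ≈ 76.7 km

Circle about each station: (x − 47.2)² + (y − 103.2)² = 26.62²; (x + 16.3)² + (y + 101.8)² = 190.31²; (x − 48.5)² + (y + 83.0)² = 159.70².
Subtracting the A equation from the B and C equations removes the quadratic terms:
-127.0 x − 410.0 y = -37758.42
2.6 x − 372.4 y = -28432.30
Solving the 2×2 system: x ≈ 49.7, y ≈ 76.7 km.
Check against A (with the unrounded x, y): √((x − 47.2)²+(y − 103.2)²) = 26.62 ≈ 26.62 km. ✓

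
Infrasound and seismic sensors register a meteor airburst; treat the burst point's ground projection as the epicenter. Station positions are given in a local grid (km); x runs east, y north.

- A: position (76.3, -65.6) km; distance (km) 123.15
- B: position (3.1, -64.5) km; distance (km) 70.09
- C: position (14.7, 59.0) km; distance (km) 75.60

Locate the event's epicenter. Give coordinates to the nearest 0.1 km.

Circle about each station: (x − 76.3)² + (y + 65.6)² = 123.15²; (x − 3.1)² + (y + 64.5)² = 70.09²; (x − 14.7)² + (y − 59.0)² = 75.60².
Subtracting pairs of circle equations eliminates x²+y² and gives linear equations (the radical axes):
-146.4 x + 2.2 y = 4298.12
-123.2 x + 249.2 y = 3022.60
Solving the 2×2 system: x ≈ -29.4, y ≈ -2.4 km.

-29.4 km east, -2.4 km north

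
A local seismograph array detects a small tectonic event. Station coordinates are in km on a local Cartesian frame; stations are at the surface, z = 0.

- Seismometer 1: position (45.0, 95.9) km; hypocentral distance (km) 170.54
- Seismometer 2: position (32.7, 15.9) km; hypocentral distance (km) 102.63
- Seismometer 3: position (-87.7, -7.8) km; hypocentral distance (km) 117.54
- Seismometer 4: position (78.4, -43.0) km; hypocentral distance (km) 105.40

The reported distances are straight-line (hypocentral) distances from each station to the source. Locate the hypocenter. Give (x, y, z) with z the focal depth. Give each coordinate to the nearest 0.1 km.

(-2.5, -53.7, 66.7)

Each station gives a sphere (x−x_i)² + (y−y_i)² + z² = d_i² (stations at z=0).
Subtracting the Seismometer 1 sphere from Seismometer 2 and Seismometer 3: z² cancels, leaving linear equations in x and y:
-24.6 x − 160.0 y = 8651.26
-265.4 x − 207.4 y = 11798.56
Solving: x ≈ -2.502, y ≈ -53.686 km (keep extra digits for the depth step; rounded: -2.5, -53.7).
Then from the Seismometer 1 sphere: z² = 170.54² − (x − 45.0)² − (y − 95.9)² with x = -2.502, y = -53.686, so z ≈ 66.719 ≈ 66.7 km.
Check against Seismometer 4 (with the unrounded solution): distance 105.41 ≈ 105.40 km. ✓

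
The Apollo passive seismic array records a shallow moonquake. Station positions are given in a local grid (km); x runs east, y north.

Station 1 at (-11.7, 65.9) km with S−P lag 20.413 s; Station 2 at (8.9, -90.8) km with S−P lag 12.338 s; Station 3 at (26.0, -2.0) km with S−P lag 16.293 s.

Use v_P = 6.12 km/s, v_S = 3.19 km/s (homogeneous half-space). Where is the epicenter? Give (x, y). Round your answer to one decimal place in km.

Distance from S−P lag: d = Δt · v_P v_S / (v_P − v_S) = Δt · (6.12·3.19)/(6.12−3.19) ≈ 6.6631·Δt.
So d_Station 1 = 136.01, d_Station 2 = 82.21, d_Station 3 = 108.56 km.
Circle about each station: (x + 11.7)² + (y − 65.9)² = 136.01²; (x − 8.9)² + (y + 90.8)² = 82.21²; (x − 26.0)² + (y + 2.0)² = 108.56².
Subtracting the Station 1 equation from the Station 2 and Station 3 equations removes the quadratic terms:
41.2 x − 313.4 y = 15584.39
75.4 x − 135.8 y = 2913.75
Solving the 2×2 system: x ≈ -66.7, y ≈ -58.5 km.

(-66.7, -58.5)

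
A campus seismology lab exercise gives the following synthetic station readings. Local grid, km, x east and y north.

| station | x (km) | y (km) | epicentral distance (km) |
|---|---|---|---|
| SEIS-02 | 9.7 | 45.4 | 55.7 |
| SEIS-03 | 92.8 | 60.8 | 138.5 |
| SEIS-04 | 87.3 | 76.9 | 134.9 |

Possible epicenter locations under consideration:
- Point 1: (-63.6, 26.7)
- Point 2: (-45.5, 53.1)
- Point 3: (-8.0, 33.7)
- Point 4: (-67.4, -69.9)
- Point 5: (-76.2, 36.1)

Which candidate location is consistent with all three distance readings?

For each candidate, compare |candidate − station| to the reported distance:
Point 1: residuals SEIS-02 19.9, SEIS-03 21.6, SEIS-04 24.1 → max 24.1 km
Point 2: residuals SEIS-02 0.0, SEIS-03 0.0, SEIS-04 0.0 → max 0.0 km
Point 3: residuals SEIS-02 34.5, SEIS-03 34.1, SEIS-04 30.3 → max 34.5 km
Point 4: residuals SEIS-02 83.0, SEIS-03 68.3, SEIS-04 78.4 → max 83.0 km
Point 5: residuals SEIS-02 30.7, SEIS-03 32.3, SEIS-04 33.6 → max 33.6 km
Only Point 2 has all residuals ≈ 0.

Point 2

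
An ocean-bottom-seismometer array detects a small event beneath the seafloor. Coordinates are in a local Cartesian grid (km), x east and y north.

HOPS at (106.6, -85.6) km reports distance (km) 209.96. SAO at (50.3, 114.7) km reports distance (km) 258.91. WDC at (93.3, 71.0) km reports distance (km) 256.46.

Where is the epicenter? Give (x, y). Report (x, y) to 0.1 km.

Circle about each station: (x − 106.6)² + (y + 85.6)² = 209.96²; (x − 50.3)² + (y − 114.7)² = 258.91²; (x − 93.3)² + (y − 71.0)² = 256.46².
Subtracting the HOPS equation from the SAO and WDC equations removes the quadratic terms:
-112.6 x + 400.6 y = -25955.93
-26.6 x + 313.2 y = -26633.56
Solving the 2×2 system: x ≈ -103.2, y ≈ -93.8 km.

x ≈ -103.2 km, y ≈ -93.8 km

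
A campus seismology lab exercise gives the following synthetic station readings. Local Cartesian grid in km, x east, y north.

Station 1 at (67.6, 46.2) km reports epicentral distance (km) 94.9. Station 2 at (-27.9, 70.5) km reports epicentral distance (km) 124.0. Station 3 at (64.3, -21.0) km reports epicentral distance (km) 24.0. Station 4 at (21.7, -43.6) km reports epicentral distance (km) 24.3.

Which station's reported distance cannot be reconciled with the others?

Solve using three stations at a time. Using Station 2, Station 3, Station 4 (subtract circle equations pairwise → linear system) gives (x, y) ≈ (42.7, -31.4).
Distances from that point to each station vs reported:
  Station 1: calculated 81.5 vs reported 94.9 → residual 13.4 km
  Station 2: calculated 124.0 vs reported 124.0 → residual 0.0 km
  Station 3: calculated 24.0 vs reported 24.0 → residual 0.0 km
  Station 4: calculated 24.3 vs reported 24.3 → residual 0.0 km
Station 2, Station 3, Station 4 are mutually consistent (residuals ≈ 0); Station 1 is off by 13.4 km.

Station 1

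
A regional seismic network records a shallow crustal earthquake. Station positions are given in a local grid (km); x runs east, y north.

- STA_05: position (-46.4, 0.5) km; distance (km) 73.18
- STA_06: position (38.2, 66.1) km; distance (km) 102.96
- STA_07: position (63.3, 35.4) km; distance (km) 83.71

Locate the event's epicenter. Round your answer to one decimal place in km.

x ≈ 17.7 km, y ≈ -34.8 km

Circle about each station: (x + 46.4)² + (y − 0.5)² = 73.18²; (x − 38.2)² + (y − 66.1)² = 102.96²; (x − 63.3)² + (y − 35.4)² = 83.71².
Subtracting pairs of circle equations eliminates x²+y² and gives linear equations (the radical axes):
169.2 x + 131.2 y = -1570.21
219.4 x + 69.8 y = 1454.79
Solving the 2×2 system: x ≈ 17.7, y ≈ -34.8 km.
Check against STA_05 (with the unrounded x, y): √((x + 46.4)²+(y − 0.5)²) = 73.18 ≈ 73.18 km. ✓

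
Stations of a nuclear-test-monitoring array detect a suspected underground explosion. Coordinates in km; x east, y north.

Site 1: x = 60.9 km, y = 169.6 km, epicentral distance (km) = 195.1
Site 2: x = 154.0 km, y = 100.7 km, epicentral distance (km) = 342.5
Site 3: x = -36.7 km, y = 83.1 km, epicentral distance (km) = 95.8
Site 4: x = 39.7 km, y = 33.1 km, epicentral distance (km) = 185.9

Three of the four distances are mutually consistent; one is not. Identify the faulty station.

Solve using three stations at a time. Using Site 1, Site 3, Site 4 (subtract circle equations pairwise → linear system) gives (x, y) ≈ (-126.7, 116.0).
Distances from that point to each station vs reported:
  Site 1: calculated 195.1 vs reported 195.1 → residual 0.0 km
  Site 2: calculated 281.1 vs reported 342.5 → residual 61.4 km
  Site 3: calculated 95.8 vs reported 95.8 → residual 0.0 km
  Site 4: calculated 185.9 vs reported 185.9 → residual 0.0 km
Site 1, Site 3, Site 4 are mutually consistent (residuals ≈ 0); Site 2 is off by 61.4 km.

Site 2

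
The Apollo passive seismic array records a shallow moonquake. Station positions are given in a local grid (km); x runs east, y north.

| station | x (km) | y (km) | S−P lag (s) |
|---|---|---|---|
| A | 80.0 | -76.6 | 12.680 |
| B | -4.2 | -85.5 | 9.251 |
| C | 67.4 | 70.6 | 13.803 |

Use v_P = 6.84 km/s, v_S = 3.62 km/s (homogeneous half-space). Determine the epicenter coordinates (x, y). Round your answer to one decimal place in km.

(4.5, -14.9)

Distance from S−P lag: d = Δt · v_P v_S / (v_P − v_S) = Δt · (6.84·3.62)/(6.84−3.62) ≈ 7.6897·Δt.
So d_A = 97.51, d_B = 71.14, d_C = 106.14 km.
Circle about each station: (x − 80.0)² + (y + 76.6)² = 97.51²; (x + 4.2)² + (y + 85.5)² = 71.14²; (x − 67.4)² + (y − 70.6)² = 106.14².
Subtracting the A equation from the B and C equations removes the quadratic terms:
-168.4 x − 17.8 y = -492.37
-25.2 x + 294.4 y = -4497.94
Solving the 2×2 system: x ≈ 4.5, y ≈ -14.9 km.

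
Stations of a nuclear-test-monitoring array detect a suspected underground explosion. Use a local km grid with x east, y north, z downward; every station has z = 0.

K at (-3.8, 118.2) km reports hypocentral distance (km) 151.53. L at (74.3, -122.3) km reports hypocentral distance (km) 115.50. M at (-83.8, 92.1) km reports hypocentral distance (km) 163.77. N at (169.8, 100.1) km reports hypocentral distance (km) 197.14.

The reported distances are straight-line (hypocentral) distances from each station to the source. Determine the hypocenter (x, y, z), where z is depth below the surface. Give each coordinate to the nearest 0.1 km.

Each station gives a sphere (x−x_i)² + (y−y_i)² + z² = d_i² (stations at z=0).
Subtracting the K sphere from L and M: z² cancels, leaving linear equations in x and y:
156.2 x − 481.0 y = 16113.19
-160.0 x − 52.2 y = -2340.10
Solving: x ≈ 23.107, y ≈ -25.996 km (keep extra digits for the depth step; rounded: 23.1, -26.0).
Then from the K sphere: z² = 151.53² − (x + 3.8)² − (y − 118.2)² with x = 23.107, y = -25.996, so z ≈ 38.011 ≈ 38.0 km.

(23.1, -26.0, 38.0)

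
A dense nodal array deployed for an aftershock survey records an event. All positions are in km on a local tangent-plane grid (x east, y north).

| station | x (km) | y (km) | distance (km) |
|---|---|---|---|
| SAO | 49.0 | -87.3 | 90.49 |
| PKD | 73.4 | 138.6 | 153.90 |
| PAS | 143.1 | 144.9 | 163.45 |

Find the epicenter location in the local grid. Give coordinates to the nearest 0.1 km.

(100.5, -12.9)

Circle about each station: (x − 49.0)² + (y + 87.3)² = 90.49²; (x − 73.4)² + (y − 138.6)² = 153.90²; (x − 143.1)² + (y − 144.9)² = 163.45².
Subtracting pairs of circle equations eliminates x²+y² and gives linear equations (the radical axes):
48.8 x + 451.8 y = -921.54
188.2 x + 464.4 y = 12923.87
Solving the 2×2 system: x ≈ 100.5, y ≈ -12.9 km.
Check against SAO (with the unrounded x, y): √((x − 49.0)²+(y + 87.3)²) = 90.48 ≈ 90.49 km. ✓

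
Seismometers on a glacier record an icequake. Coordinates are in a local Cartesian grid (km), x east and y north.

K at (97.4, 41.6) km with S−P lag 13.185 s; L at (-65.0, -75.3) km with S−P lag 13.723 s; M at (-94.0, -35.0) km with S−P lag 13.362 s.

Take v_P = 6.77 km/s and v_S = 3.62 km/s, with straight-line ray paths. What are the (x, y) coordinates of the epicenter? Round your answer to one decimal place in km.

Distance from S−P lag: d = Δt · v_P v_S / (v_P − v_S) = Δt · (6.77·3.62)/(6.77−3.62) ≈ 7.7801·Δt.
So d_K = 102.58, d_L = 106.77, d_M = 103.96 km.
Circle about each station: (x − 97.4)² + (y − 41.6)² = 102.58²; (x + 65.0)² + (y + 75.3)² = 106.77²; (x + 94.0)² + (y + 35.0)² = 103.96².
Subtracting pairs of circle equations eliminates x²+y² and gives linear equations (the radical axes):
-324.8 x − 233.8 y = -2199.41
-382.8 x − 153.2 y = -1441.35
Solving the 2×2 system: x ≈ -0.0, y ≈ 9.4 km.
Check against K (with the unrounded x, y): √((x − 97.4)²+(y − 41.6)²) = 102.58 ≈ 102.58 km. ✓

x ≈ -0.0 km, y ≈ 9.4 km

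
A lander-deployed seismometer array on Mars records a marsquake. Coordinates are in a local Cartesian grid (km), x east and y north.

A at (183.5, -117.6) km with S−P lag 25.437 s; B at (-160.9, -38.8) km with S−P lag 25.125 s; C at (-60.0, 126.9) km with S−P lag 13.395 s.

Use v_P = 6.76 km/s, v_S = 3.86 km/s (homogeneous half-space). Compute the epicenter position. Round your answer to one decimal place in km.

41.5 km east, 61.9 km north

Distance from S−P lag: d = Δt · v_P v_S / (v_P − v_S) = Δt · (6.76·3.86)/(6.76−3.86) ≈ 8.9978·Δt.
So d_A = 228.88, d_B = 226.07, d_C = 120.53 km.
Circle about each station: (x − 183.5)² + (y + 117.6)² = 228.88²; (x + 160.9)² + (y + 38.8)² = 226.07²; (x + 60.0)² + (y − 126.9)² = 120.53².
Subtracting the A equation from the B and C equations removes the quadratic terms:
-688.8 x + 157.6 y = -18829.35
-487.0 x + 489.0 y = 10060.17
Solving the 2×2 system: x ≈ 41.5, y ≈ 61.9 km.
Check against A (with the unrounded x, y): √((x − 183.5)²+(y + 117.6)²) = 228.88 ≈ 228.88 km. ✓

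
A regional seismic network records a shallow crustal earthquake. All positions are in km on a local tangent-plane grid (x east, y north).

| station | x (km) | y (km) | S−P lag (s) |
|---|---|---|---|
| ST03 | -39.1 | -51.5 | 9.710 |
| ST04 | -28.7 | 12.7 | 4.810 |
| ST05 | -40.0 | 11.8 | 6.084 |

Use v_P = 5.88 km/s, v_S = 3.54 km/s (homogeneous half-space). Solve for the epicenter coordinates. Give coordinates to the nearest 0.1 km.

13.9 km east, 16.7 km north

Distance from S−P lag: d = Δt · v_P v_S / (v_P − v_S) = Δt · (5.88·3.54)/(5.88−3.54) ≈ 8.8954·Δt.
So d_ST03 = 86.37, d_ST04 = 42.79, d_ST05 = 54.12 km.
Circle about each station: (x + 39.1)² + (y + 51.5)² = 86.37²; (x + 28.7)² + (y − 12.7)² = 42.79²; (x + 40.0)² + (y − 11.8)² = 54.12².
Subtracting the ST03 equation from the ST04 and ST05 equations removes the quadratic terms:
20.8 x + 128.4 y = 2432.71
-1.8 x + 126.6 y = 2088.98
Solving the 2×2 system: x ≈ 13.9, y ≈ 16.7 km.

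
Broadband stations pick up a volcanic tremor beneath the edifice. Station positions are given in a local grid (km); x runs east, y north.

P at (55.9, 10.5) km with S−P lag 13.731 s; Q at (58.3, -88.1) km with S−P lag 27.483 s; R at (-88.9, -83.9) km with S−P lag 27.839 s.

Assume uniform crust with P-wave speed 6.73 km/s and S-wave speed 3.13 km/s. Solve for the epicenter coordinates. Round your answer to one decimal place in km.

Distance from S−P lag: d = Δt · v_P v_S / (v_P − v_S) = Δt · (6.73·3.13)/(6.73−3.13) ≈ 5.8514·Δt.
So d_P = 80.35, d_Q = 160.81, d_R = 162.90 km.
Circle about each station: (x − 55.9)² + (y − 10.5)² = 80.35²; (x − 58.3)² + (y + 88.1)² = 160.81²; (x + 88.9)² + (y + 83.9)² = 162.90².
Subtracting pairs of circle equations eliminates x²+y² and gives linear equations (the radical axes):
4.8 x − 197.2 y = -11478.29
-289.6 x − 188.8 y = -8372.93
Solving the 2×2 system: x ≈ -8.9, y ≈ 58.0 km.

-8.9 km east, 58.0 km north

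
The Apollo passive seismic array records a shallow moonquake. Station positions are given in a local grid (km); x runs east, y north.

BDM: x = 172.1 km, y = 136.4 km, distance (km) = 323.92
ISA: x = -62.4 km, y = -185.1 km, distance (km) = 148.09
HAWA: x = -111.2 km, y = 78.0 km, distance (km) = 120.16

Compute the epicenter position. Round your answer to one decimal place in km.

Circle about each station: (x − 172.1)² + (y − 136.4)² = 323.92²; (x + 62.4)² + (y + 185.1)² = 148.09²; (x + 111.2)² + (y − 78.0)² = 120.16².
Subtracting the BDM equation from the ISA and HAWA equations removes the quadratic terms:
-469.0 x − 643.0 y = 72925.92
-566.6 x − 116.8 y = 60711.81
Solving the 2×2 system: x ≈ -98.6, y ≈ -41.5 km.
Check against BDM (with the unrounded x, y): √((x − 172.1)²+(y − 136.4)²) = 323.92 ≈ 323.92 km. ✓

(-98.6, -41.5)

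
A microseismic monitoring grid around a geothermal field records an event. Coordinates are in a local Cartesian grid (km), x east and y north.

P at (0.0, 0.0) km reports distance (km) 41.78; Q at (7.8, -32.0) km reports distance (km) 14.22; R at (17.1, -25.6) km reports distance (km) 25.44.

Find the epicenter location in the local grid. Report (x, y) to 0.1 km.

Circle about each station: x² + y² = 41.78²; (x − 7.8)² + (y + 32.0)² = 14.22²; (x − 17.1)² + (y + 25.6)² = 25.44².
Subtracting the P equation from the Q and R equations removes the quadratic terms:
15.6 x − 64.0 y = 2628.20
34.2 x − 51.2 y = 2046.14
Solving the 2×2 system: x ≈ -2.6, y ≈ -41.7 km.
Check against P (with the unrounded x, y): √(x²+y²) = 41.78 ≈ 41.78 km. ✓

x ≈ -2.6 km, y ≈ -41.7 km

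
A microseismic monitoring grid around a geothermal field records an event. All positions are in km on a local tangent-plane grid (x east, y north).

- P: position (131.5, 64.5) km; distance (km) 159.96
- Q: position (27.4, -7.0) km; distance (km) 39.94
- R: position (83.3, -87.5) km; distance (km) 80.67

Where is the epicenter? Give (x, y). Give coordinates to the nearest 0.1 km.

x ≈ 14.8 km, y ≈ -44.9 km

Circle about each station: (x − 131.5)² + (y − 64.5)² = 159.96²; (x − 27.4)² + (y + 7.0)² = 39.94²; (x − 83.3)² + (y + 87.5)² = 80.67².
Subtracting the P equation from the Q and R equations removes the quadratic terms:
-208.2 x − 143.0 y = 3339.26
-96.4 x − 304.0 y = 12222.19
Solving the 2×2 system: x ≈ 14.8, y ≈ -44.9 km.
Check against P (with the unrounded x, y): √((x − 131.5)²+(y − 64.5)²) = 159.96 ≈ 159.96 km. ✓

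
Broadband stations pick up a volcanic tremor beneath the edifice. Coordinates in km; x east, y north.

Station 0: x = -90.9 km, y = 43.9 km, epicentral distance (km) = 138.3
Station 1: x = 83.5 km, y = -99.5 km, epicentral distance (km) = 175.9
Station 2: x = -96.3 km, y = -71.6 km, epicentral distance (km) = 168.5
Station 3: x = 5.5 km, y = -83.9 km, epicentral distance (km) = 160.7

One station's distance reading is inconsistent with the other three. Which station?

Solve using three stations at a time. Using Station 0, Station 1, Station 3 (subtract circle equations pairwise → linear system) gives (x, y) ≈ (44.4, 71.9).
Distances from that point to each station vs reported:
  Station 0: calculated 138.2 vs reported 138.3 → residual 0.1 km
  Station 1: calculated 175.8 vs reported 175.9 → residual 0.1 km
  Station 2: calculated 201.0 vs reported 168.5 → residual 32.5 km
  Station 3: calculated 160.6 vs reported 160.7 → residual 0.1 km
Station 0, Station 1, Station 3 are mutually consistent (residuals ≈ 0); Station 2 is off by 32.5 km.

Station 2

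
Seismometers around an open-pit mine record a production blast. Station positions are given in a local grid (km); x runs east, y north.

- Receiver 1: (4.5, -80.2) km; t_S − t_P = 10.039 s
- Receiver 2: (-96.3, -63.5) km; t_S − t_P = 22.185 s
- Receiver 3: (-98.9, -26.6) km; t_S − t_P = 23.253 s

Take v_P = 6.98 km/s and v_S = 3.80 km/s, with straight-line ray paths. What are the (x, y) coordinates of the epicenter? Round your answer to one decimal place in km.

Distance from S−P lag: d = Δt · v_P v_S / (v_P − v_S) = Δt · (6.98·3.80)/(6.98−3.80) ≈ 8.3409·Δt.
So d_Receiver 1 = 83.73, d_Receiver 2 = 185.04, d_Receiver 3 = 193.95 km.
Circle about each station: (x − 4.5)² + (y + 80.2)² = 83.73²; (x + 96.3)² + (y + 63.5)² = 185.04²; (x + 98.9)² + (y + 26.6)² = 193.95².
Subtracting the Receiver 1 equation from the Receiver 2 and Receiver 3 equations removes the quadratic terms:
-201.6 x + 33.4 y = -20375.44
-206.8 x + 107.2 y = -26569.41
Solving the 2×2 system: x ≈ 88.2, y ≈ -77.7 km.

x ≈ 88.2 km, y ≈ -77.7 km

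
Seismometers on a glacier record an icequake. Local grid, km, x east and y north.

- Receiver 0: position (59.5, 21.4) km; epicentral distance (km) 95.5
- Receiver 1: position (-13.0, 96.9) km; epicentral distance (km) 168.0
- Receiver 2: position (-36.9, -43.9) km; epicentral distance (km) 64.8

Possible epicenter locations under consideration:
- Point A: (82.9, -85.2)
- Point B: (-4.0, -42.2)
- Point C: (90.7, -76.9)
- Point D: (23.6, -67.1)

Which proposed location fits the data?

For each candidate, compare |candidate − station| to the reported distance:
Point A: residuals Receiver 0 13.6, Receiver 1 37.8, Receiver 2 61.9 → max 61.9 km
Point B: residuals Receiver 0 5.6, Receiver 1 28.6, Receiver 2 31.9 → max 31.9 km
Point C: residuals Receiver 0 7.6, Receiver 1 34.4, Receiver 2 67.0 → max 67.0 km
Point D: residuals Receiver 0 0.0, Receiver 1 0.0, Receiver 2 0.0 → max 0.0 km
Only Point D has all residuals ≈ 0.

Point D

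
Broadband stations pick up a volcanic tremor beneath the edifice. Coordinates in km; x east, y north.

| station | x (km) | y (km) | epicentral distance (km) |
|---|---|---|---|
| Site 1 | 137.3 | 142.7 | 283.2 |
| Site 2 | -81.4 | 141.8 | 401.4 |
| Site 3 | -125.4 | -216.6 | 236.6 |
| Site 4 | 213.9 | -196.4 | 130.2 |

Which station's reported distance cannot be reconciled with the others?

Solve using three stations at a time. Using Site 1, Site 3, Site 4 (subtract circle equations pairwise → linear system) gives (x, y) ≈ (97.7, -137.7).
Distances from that point to each station vs reported:
  Site 1: calculated 283.2 vs reported 283.2 → residual 0.0 km
  Site 2: calculated 332.0 vs reported 401.4 → residual 69.4 km
  Site 3: calculated 236.6 vs reported 236.6 → residual 0.0 km
  Site 4: calculated 130.2 vs reported 130.2 → residual 0.0 km
Site 1, Site 3, Site 4 are mutually consistent (residuals ≈ 0); Site 2 is off by 69.4 km.

Site 2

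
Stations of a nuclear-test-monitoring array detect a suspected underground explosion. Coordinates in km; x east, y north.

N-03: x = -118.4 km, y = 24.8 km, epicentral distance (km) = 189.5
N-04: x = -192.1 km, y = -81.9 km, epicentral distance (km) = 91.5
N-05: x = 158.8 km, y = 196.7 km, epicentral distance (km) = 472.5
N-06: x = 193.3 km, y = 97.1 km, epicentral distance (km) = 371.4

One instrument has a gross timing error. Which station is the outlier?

N-06

Solve using three stations at a time. Using N-03, N-04, N-05 (subtract circle equations pairwise → linear system) gives (x, y) ≈ (-148.4, -162.3).
Distances from that point to each station vs reported:
  N-03: calculated 189.5 vs reported 189.5 → residual 0.0 km
  N-04: calculated 91.6 vs reported 91.5 → residual 0.1 km
  N-05: calculated 472.5 vs reported 472.5 → residual 0.0 km
  N-06: calculated 429.0 vs reported 371.4 → residual 57.6 km
N-03, N-04, N-05 are mutually consistent (residuals ≈ 0); N-06 is off by 57.6 km.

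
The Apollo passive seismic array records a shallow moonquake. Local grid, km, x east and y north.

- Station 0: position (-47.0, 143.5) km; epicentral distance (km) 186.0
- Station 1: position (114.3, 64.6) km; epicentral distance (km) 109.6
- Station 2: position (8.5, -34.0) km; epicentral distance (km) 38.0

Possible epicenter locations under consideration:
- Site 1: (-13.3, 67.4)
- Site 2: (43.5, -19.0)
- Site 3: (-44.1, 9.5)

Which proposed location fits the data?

Site 2

For each candidate, compare |candidate − station| to the reported distance:
Site 1: residuals Station 0 102.8, Station 1 18.0, Station 2 65.7 → max 102.8 km
Site 2: residuals Station 0 0.0, Station 1 0.0, Station 2 0.1 → max 0.1 km
Site 3: residuals Station 0 52.0, Station 1 58.1, Station 2 30.3 → max 58.1 km
Only Site 2 has all residuals ≈ 0.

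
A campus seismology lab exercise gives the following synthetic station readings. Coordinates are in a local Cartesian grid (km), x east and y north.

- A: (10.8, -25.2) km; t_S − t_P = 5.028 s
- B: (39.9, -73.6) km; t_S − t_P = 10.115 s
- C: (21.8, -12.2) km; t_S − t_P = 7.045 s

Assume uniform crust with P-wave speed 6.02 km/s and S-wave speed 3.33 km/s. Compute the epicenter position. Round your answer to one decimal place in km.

-25.2 km east, -35.6 km north

Distance from S−P lag: d = Δt · v_P v_S / (v_P − v_S) = Δt · (6.02·3.33)/(6.02−3.33) ≈ 7.4523·Δt.
So d_A = 37.47, d_B = 75.38, d_C = 52.50 km.
Circle about each station: (x − 10.8)² + (y + 25.2)² = 37.47²; (x − 39.9)² + (y + 73.6)² = 75.38²; (x − 21.8)² + (y + 12.2)² = 52.50².
Subtracting pairs of circle equations eliminates x²+y² and gives linear equations (the radical axes):
58.2 x − 96.8 y = 1979.15
22.0 x + 26.0 y = -1479.85
Solving the 2×2 system: x ≈ -25.2, y ≈ -35.6 km.
Check against A (with the unrounded x, y): √((x − 10.8)²+(y + 25.2)²) = 37.47 ≈ 37.47 km. ✓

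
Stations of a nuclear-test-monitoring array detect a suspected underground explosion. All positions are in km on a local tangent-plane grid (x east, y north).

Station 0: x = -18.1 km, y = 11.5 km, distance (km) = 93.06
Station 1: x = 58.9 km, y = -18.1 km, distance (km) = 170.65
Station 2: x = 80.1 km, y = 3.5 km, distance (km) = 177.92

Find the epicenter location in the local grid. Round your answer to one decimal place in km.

Circle about each station: (x + 18.1)² + (y − 11.5)² = 93.06²; (x − 58.9)² + (y + 18.1)² = 170.65²; (x − 80.1)² + (y − 3.5)² = 177.92².
Subtracting pairs of circle equations eliminates x²+y² and gives linear equations (the radical axes):
154.0 x − 59.2 y = -17124.30
196.4 x − 16.0 y = -17026.96
Solving the 2×2 system: x ≈ -80.1, y ≈ 80.9 km.
Check against Station 0 (with the unrounded x, y): √((x + 18.1)²+(y − 11.5)²) = 93.05 ≈ 93.06 km. ✓

x ≈ -80.1 km, y ≈ 80.9 km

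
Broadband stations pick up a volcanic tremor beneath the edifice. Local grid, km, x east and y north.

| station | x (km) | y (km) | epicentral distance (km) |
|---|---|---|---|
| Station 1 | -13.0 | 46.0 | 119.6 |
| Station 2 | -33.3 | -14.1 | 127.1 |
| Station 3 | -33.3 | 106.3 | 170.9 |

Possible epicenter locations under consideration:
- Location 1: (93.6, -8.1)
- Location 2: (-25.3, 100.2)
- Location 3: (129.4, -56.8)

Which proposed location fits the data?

For each candidate, compare |candidate − station| to the reported distance:
Location 1: residuals Station 1 0.1, Station 2 0.1, Station 3 0.0 → max 0.1 km
Location 2: residuals Station 1 64.0, Station 2 12.5, Station 3 160.8 → max 160.8 km
Location 3: residuals Station 1 56.0, Station 2 41.1, Station 3 59.5 → max 59.5 km
Only Location 1 has all residuals ≈ 0.

Location 1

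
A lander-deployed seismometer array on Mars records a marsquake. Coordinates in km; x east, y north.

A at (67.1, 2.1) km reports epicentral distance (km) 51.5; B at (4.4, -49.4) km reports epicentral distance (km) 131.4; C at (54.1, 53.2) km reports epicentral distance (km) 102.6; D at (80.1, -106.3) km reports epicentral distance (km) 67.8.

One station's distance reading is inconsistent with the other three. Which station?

Solve using three stations at a time. Using A, C, D (subtract circle equations pairwise → linear system) gives (x, y) ≈ (95.6, -40.5).
Distances from that point to each station vs reported:
  A: calculated 51.3 vs reported 51.5 → residual 0.2 km
  B: calculated 91.7 vs reported 131.4 → residual 39.7 km
  C: calculated 102.5 vs reported 102.6 → residual 0.1 km
  D: calculated 67.6 vs reported 67.8 → residual 0.2 km
A, C, D are mutually consistent (residuals ≈ 0); B is off by 39.7 km.

B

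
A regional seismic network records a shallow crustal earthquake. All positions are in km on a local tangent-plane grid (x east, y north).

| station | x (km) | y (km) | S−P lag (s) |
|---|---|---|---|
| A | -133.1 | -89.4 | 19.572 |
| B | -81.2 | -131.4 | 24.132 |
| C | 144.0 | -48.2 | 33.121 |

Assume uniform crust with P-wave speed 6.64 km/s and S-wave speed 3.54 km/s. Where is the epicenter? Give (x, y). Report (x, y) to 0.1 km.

-86.5 km east, 51.5 km north

Distance from S−P lag: d = Δt · v_P v_S / (v_P − v_S) = Δt · (6.64·3.54)/(6.64−3.54) ≈ 7.5825·Δt.
So d_A = 148.40, d_B = 182.98, d_C = 251.14 km.
Circle about each station: (x + 133.1)² + (y + 89.4)² = 148.40²; (x + 81.2)² + (y + 131.4)² = 182.98²; (x − 144.0)² + (y + 48.2)² = 251.14².
Subtracting the A equation from the B and C equations removes the quadratic terms:
103.8 x − 84.0 y = -13307.69
554.2 x + 82.4 y = -43697.47
Solving the 2×2 system: x ≈ -86.5, y ≈ 51.5 km.
Check against A (with the unrounded x, y): √((x + 133.1)²+(y + 89.4)²) = 148.43 ≈ 148.40 km. ✓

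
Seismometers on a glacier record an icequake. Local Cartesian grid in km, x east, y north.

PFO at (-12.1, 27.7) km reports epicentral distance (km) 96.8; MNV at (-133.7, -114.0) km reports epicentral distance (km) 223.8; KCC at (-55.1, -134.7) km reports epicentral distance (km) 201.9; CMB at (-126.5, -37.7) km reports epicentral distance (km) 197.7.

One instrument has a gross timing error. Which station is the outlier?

KCC

Solve using three stations at a time. Using PFO, MNV, CMB (subtract circle equations pairwise → linear system) gives (x, y) ≈ (70.7, -22.7).
Distances from that point to each station vs reported:
  PFO: calculated 96.9 vs reported 96.8 → residual 0.1 km
  MNV: calculated 223.9 vs reported 223.8 → residual 0.1 km
  KCC: calculated 168.4 vs reported 201.9 → residual 33.5 km
  CMB: calculated 197.8 vs reported 197.7 → residual 0.1 km
PFO, MNV, CMB are mutually consistent (residuals ≈ 0); KCC is off by 33.5 km.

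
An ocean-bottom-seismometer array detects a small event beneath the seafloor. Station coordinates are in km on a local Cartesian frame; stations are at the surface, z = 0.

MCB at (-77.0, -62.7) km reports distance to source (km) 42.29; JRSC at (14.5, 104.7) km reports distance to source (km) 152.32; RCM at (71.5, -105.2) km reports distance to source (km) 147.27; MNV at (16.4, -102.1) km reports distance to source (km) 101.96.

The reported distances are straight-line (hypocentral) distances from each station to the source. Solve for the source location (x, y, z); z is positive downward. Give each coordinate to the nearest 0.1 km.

x ≈ -54.4 km, y ≈ -30.3 km, depth ≈ 15.1 km

Each station gives a sphere (x−x_i)² + (y−y_i)² + z² = d_i² (stations at z=0).
Subtracting the MCB sphere from JRSC and RCM: z² cancels, leaving linear equations in x and y:
183.0 x + 334.8 y = -20100.89
297.0 x − 85.0 y = -13581.01
Solving: x ≈ -54.400, y ≈ -30.304 km (keep extra digits for the depth step; rounded: -54.4, -30.3).
Then from the MCB sphere: z² = 42.29² − (x + 77.0)² − (y + 62.7)² with x = -54.400, y = -30.304, so z ≈ 15.106 ≈ 15.1 km.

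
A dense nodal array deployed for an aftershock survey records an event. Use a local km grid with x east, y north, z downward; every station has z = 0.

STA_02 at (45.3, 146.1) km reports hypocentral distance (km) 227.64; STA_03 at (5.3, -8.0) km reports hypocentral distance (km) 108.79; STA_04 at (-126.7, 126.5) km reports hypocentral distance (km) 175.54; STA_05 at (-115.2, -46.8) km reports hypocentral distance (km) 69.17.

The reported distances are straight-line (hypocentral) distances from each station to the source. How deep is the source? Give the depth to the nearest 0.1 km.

Each station gives a sphere (x−x_i)² + (y−y_i)² + z² = d_i² (stations at z=0).
Subtracting the STA_02 sphere from STA_03 and STA_04: z² cancels, leaving linear equations in x and y:
-80.0 x − 308.2 y = 16679.50
-344.0 x − 39.2 y = 29663.52
Solving: x ≈ -82.505, y ≈ -32.703 km (keep extra digits for the depth step; rounded: -82.5, -32.7).
Then from the STA_02 sphere: z² = 227.64² − (x − 45.3)² − (y − 146.1)² with x = -82.505, y = -32.703, so z ≈ 59.290 ≈ 59.3 km.

59.3 km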